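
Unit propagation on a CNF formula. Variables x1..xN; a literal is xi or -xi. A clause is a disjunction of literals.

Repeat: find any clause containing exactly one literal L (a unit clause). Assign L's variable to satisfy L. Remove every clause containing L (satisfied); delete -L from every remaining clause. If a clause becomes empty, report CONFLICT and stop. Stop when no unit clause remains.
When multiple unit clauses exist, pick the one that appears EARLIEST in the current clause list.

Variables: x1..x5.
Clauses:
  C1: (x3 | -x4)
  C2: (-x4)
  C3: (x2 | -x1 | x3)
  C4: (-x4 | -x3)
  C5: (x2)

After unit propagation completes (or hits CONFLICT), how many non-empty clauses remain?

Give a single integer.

Answer: 0

Derivation:
unit clause [-4] forces x4=F; simplify:
  satisfied 3 clause(s); 2 remain; assigned so far: [4]
unit clause [2] forces x2=T; simplify:
  satisfied 2 clause(s); 0 remain; assigned so far: [2, 4]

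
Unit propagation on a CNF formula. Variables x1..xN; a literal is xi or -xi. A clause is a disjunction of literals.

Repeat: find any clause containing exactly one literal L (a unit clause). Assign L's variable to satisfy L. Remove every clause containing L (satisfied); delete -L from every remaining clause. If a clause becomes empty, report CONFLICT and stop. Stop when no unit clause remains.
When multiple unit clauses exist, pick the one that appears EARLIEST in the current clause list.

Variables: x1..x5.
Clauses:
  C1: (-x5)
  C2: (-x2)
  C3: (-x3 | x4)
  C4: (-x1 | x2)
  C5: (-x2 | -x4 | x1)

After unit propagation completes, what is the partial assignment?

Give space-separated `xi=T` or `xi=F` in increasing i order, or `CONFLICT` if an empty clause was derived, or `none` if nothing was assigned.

Answer: x1=F x2=F x5=F

Derivation:
unit clause [-5] forces x5=F; simplify:
  satisfied 1 clause(s); 4 remain; assigned so far: [5]
unit clause [-2] forces x2=F; simplify:
  drop 2 from [-1, 2] -> [-1]
  satisfied 2 clause(s); 2 remain; assigned so far: [2, 5]
unit clause [-1] forces x1=F; simplify:
  satisfied 1 clause(s); 1 remain; assigned so far: [1, 2, 5]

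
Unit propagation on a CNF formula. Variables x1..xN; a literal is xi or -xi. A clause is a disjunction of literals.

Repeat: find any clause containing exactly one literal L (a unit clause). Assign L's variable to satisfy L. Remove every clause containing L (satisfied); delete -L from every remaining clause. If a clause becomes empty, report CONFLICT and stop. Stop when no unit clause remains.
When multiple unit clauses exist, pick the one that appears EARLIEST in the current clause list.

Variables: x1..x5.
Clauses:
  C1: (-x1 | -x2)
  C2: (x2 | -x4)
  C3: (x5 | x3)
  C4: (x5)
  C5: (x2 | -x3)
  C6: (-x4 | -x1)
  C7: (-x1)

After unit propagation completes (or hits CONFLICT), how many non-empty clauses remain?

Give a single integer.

unit clause [5] forces x5=T; simplify:
  satisfied 2 clause(s); 5 remain; assigned so far: [5]
unit clause [-1] forces x1=F; simplify:
  satisfied 3 clause(s); 2 remain; assigned so far: [1, 5]

Answer: 2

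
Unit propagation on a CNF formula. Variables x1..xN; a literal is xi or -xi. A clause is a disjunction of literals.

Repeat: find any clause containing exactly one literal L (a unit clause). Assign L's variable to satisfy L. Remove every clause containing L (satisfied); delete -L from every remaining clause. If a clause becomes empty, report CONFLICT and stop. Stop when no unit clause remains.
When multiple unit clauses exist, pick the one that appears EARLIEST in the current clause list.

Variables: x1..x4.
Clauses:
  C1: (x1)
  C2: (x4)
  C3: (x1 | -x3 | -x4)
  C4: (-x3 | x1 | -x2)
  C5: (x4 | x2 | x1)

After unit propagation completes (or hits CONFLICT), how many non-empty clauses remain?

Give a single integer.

Answer: 0

Derivation:
unit clause [1] forces x1=T; simplify:
  satisfied 4 clause(s); 1 remain; assigned so far: [1]
unit clause [4] forces x4=T; simplify:
  satisfied 1 clause(s); 0 remain; assigned so far: [1, 4]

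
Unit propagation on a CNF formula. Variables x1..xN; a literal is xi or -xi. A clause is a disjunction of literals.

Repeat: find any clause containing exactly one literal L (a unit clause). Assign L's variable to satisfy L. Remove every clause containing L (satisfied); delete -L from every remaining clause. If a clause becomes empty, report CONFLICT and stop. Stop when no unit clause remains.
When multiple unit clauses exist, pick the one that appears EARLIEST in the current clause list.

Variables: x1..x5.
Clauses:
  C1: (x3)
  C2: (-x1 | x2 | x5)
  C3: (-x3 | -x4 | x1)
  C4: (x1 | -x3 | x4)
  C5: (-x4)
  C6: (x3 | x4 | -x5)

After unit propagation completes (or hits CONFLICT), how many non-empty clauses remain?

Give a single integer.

unit clause [3] forces x3=T; simplify:
  drop -3 from [-3, -4, 1] -> [-4, 1]
  drop -3 from [1, -3, 4] -> [1, 4]
  satisfied 2 clause(s); 4 remain; assigned so far: [3]
unit clause [-4] forces x4=F; simplify:
  drop 4 from [1, 4] -> [1]
  satisfied 2 clause(s); 2 remain; assigned so far: [3, 4]
unit clause [1] forces x1=T; simplify:
  drop -1 from [-1, 2, 5] -> [2, 5]
  satisfied 1 clause(s); 1 remain; assigned so far: [1, 3, 4]

Answer: 1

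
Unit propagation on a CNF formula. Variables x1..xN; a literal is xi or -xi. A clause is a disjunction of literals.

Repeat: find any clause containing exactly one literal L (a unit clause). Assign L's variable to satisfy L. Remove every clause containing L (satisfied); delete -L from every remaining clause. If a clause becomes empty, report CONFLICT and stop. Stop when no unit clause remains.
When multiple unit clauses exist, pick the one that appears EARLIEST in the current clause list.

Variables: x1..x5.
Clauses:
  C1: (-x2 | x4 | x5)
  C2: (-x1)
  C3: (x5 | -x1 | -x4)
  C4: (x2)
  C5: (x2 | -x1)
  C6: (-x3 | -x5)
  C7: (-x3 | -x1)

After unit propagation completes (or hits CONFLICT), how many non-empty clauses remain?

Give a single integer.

unit clause [-1] forces x1=F; simplify:
  satisfied 4 clause(s); 3 remain; assigned so far: [1]
unit clause [2] forces x2=T; simplify:
  drop -2 from [-2, 4, 5] -> [4, 5]
  satisfied 1 clause(s); 2 remain; assigned so far: [1, 2]

Answer: 2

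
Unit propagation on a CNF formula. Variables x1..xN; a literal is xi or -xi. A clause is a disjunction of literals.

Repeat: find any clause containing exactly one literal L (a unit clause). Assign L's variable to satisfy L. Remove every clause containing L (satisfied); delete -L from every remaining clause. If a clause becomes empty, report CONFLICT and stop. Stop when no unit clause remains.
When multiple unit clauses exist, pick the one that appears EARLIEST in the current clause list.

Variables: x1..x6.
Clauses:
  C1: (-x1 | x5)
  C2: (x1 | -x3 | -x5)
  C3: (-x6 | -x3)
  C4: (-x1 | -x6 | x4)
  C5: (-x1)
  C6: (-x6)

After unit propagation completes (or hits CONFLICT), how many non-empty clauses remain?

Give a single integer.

Answer: 1

Derivation:
unit clause [-1] forces x1=F; simplify:
  drop 1 from [1, -3, -5] -> [-3, -5]
  satisfied 3 clause(s); 3 remain; assigned so far: [1]
unit clause [-6] forces x6=F; simplify:
  satisfied 2 clause(s); 1 remain; assigned so far: [1, 6]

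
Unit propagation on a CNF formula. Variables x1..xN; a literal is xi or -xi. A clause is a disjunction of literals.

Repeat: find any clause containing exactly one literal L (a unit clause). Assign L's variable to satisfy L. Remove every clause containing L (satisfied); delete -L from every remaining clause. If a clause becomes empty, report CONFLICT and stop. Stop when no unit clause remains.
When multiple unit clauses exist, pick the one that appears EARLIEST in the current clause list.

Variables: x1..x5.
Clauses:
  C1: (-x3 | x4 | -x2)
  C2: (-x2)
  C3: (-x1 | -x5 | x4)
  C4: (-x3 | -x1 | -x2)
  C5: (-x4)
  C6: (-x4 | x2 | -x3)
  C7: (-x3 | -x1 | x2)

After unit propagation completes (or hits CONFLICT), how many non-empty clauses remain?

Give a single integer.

unit clause [-2] forces x2=F; simplify:
  drop 2 from [-4, 2, -3] -> [-4, -3]
  drop 2 from [-3, -1, 2] -> [-3, -1]
  satisfied 3 clause(s); 4 remain; assigned so far: [2]
unit clause [-4] forces x4=F; simplify:
  drop 4 from [-1, -5, 4] -> [-1, -5]
  satisfied 2 clause(s); 2 remain; assigned so far: [2, 4]

Answer: 2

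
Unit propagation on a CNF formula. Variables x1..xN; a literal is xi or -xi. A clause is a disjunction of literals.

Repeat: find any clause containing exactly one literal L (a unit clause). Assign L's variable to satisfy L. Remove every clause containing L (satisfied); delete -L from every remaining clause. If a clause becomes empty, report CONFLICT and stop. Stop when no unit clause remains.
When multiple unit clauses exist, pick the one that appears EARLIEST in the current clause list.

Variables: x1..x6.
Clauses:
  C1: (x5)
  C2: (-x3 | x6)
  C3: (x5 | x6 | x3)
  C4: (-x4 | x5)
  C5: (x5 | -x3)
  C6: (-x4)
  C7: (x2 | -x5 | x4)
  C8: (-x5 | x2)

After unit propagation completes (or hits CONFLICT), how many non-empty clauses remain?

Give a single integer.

unit clause [5] forces x5=T; simplify:
  drop -5 from [2, -5, 4] -> [2, 4]
  drop -5 from [-5, 2] -> [2]
  satisfied 4 clause(s); 4 remain; assigned so far: [5]
unit clause [-4] forces x4=F; simplify:
  drop 4 from [2, 4] -> [2]
  satisfied 1 clause(s); 3 remain; assigned so far: [4, 5]
unit clause [2] forces x2=T; simplify:
  satisfied 2 clause(s); 1 remain; assigned so far: [2, 4, 5]

Answer: 1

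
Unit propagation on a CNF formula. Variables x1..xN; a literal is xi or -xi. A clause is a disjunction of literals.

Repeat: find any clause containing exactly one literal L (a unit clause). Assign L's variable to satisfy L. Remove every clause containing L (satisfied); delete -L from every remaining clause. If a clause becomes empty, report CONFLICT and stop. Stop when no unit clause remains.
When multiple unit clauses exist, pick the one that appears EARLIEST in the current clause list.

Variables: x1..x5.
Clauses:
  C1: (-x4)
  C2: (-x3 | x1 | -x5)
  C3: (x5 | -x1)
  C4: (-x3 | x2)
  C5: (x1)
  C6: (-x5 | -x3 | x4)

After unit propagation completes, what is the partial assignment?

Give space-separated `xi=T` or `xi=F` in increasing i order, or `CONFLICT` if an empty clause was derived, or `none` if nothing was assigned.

unit clause [-4] forces x4=F; simplify:
  drop 4 from [-5, -3, 4] -> [-5, -3]
  satisfied 1 clause(s); 5 remain; assigned so far: [4]
unit clause [1] forces x1=T; simplify:
  drop -1 from [5, -1] -> [5]
  satisfied 2 clause(s); 3 remain; assigned so far: [1, 4]
unit clause [5] forces x5=T; simplify:
  drop -5 from [-5, -3] -> [-3]
  satisfied 1 clause(s); 2 remain; assigned so far: [1, 4, 5]
unit clause [-3] forces x3=F; simplify:
  satisfied 2 clause(s); 0 remain; assigned so far: [1, 3, 4, 5]

Answer: x1=T x3=F x4=F x5=T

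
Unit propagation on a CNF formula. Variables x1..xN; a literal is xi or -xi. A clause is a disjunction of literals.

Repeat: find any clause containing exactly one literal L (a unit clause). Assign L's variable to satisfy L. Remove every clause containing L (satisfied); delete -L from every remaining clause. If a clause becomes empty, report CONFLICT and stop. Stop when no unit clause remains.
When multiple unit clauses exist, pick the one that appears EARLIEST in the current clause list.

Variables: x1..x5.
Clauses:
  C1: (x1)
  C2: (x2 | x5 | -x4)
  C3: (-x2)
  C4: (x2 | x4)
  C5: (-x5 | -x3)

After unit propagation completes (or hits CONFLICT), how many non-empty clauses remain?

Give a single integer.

Answer: 0

Derivation:
unit clause [1] forces x1=T; simplify:
  satisfied 1 clause(s); 4 remain; assigned so far: [1]
unit clause [-2] forces x2=F; simplify:
  drop 2 from [2, 5, -4] -> [5, -4]
  drop 2 from [2, 4] -> [4]
  satisfied 1 clause(s); 3 remain; assigned so far: [1, 2]
unit clause [4] forces x4=T; simplify:
  drop -4 from [5, -4] -> [5]
  satisfied 1 clause(s); 2 remain; assigned so far: [1, 2, 4]
unit clause [5] forces x5=T; simplify:
  drop -5 from [-5, -3] -> [-3]
  satisfied 1 clause(s); 1 remain; assigned so far: [1, 2, 4, 5]
unit clause [-3] forces x3=F; simplify:
  satisfied 1 clause(s); 0 remain; assigned so far: [1, 2, 3, 4, 5]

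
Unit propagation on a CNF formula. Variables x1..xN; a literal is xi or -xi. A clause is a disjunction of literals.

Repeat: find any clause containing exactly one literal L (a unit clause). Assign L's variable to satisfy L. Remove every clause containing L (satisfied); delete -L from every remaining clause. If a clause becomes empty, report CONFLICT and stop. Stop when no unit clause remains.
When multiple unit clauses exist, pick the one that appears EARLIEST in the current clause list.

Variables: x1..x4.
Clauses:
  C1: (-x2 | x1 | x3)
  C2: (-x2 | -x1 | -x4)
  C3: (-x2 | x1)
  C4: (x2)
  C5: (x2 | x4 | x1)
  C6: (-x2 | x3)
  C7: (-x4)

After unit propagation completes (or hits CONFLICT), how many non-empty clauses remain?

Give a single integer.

Answer: 0

Derivation:
unit clause [2] forces x2=T; simplify:
  drop -2 from [-2, 1, 3] -> [1, 3]
  drop -2 from [-2, -1, -4] -> [-1, -4]
  drop -2 from [-2, 1] -> [1]
  drop -2 from [-2, 3] -> [3]
  satisfied 2 clause(s); 5 remain; assigned so far: [2]
unit clause [1] forces x1=T; simplify:
  drop -1 from [-1, -4] -> [-4]
  satisfied 2 clause(s); 3 remain; assigned so far: [1, 2]
unit clause [-4] forces x4=F; simplify:
  satisfied 2 clause(s); 1 remain; assigned so far: [1, 2, 4]
unit clause [3] forces x3=T; simplify:
  satisfied 1 clause(s); 0 remain; assigned so far: [1, 2, 3, 4]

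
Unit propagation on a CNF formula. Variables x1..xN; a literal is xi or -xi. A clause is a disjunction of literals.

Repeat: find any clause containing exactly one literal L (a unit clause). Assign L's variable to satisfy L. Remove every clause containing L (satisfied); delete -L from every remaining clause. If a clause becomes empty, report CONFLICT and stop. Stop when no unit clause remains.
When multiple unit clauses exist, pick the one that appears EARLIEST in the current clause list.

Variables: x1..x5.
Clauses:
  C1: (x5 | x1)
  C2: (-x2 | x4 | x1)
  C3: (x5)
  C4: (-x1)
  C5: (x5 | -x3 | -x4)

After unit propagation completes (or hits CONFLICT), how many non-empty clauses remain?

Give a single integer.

Answer: 1

Derivation:
unit clause [5] forces x5=T; simplify:
  satisfied 3 clause(s); 2 remain; assigned so far: [5]
unit clause [-1] forces x1=F; simplify:
  drop 1 from [-2, 4, 1] -> [-2, 4]
  satisfied 1 clause(s); 1 remain; assigned so far: [1, 5]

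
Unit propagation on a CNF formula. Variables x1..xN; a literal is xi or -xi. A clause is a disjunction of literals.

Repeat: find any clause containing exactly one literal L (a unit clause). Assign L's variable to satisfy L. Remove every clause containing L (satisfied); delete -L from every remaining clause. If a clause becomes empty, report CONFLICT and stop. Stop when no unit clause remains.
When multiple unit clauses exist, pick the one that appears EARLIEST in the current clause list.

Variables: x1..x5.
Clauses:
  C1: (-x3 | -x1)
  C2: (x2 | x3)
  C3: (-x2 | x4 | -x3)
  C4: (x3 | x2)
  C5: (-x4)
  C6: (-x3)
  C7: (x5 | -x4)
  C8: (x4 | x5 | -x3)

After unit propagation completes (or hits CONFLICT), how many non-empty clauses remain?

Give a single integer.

Answer: 0

Derivation:
unit clause [-4] forces x4=F; simplify:
  drop 4 from [-2, 4, -3] -> [-2, -3]
  drop 4 from [4, 5, -3] -> [5, -3]
  satisfied 2 clause(s); 6 remain; assigned so far: [4]
unit clause [-3] forces x3=F; simplify:
  drop 3 from [2, 3] -> [2]
  drop 3 from [3, 2] -> [2]
  satisfied 4 clause(s); 2 remain; assigned so far: [3, 4]
unit clause [2] forces x2=T; simplify:
  satisfied 2 clause(s); 0 remain; assigned so far: [2, 3, 4]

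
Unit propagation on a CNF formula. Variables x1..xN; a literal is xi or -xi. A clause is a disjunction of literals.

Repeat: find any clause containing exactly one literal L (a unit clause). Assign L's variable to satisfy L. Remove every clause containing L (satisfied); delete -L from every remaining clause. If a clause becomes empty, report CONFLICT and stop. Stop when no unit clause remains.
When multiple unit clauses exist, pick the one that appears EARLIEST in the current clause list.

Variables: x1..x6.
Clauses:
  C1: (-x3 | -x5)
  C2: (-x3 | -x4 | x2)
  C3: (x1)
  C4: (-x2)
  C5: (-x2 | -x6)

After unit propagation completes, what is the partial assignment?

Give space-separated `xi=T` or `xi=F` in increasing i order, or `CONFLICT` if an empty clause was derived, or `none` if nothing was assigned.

Answer: x1=T x2=F

Derivation:
unit clause [1] forces x1=T; simplify:
  satisfied 1 clause(s); 4 remain; assigned so far: [1]
unit clause [-2] forces x2=F; simplify:
  drop 2 from [-3, -4, 2] -> [-3, -4]
  satisfied 2 clause(s); 2 remain; assigned so far: [1, 2]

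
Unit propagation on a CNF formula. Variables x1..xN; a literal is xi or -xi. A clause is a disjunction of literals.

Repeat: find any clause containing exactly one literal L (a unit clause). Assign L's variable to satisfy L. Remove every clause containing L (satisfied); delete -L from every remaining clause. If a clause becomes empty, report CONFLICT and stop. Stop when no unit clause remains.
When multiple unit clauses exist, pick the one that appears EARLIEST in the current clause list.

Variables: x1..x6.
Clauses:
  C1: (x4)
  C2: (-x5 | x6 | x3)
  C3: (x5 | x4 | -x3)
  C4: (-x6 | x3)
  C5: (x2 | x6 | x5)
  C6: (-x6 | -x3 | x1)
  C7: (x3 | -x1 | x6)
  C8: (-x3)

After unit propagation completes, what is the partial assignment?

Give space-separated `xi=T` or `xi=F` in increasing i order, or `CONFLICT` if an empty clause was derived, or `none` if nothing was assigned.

unit clause [4] forces x4=T; simplify:
  satisfied 2 clause(s); 6 remain; assigned so far: [4]
unit clause [-3] forces x3=F; simplify:
  drop 3 from [-5, 6, 3] -> [-5, 6]
  drop 3 from [-6, 3] -> [-6]
  drop 3 from [3, -1, 6] -> [-1, 6]
  satisfied 2 clause(s); 4 remain; assigned so far: [3, 4]
unit clause [-6] forces x6=F; simplify:
  drop 6 from [-5, 6] -> [-5]
  drop 6 from [2, 6, 5] -> [2, 5]
  drop 6 from [-1, 6] -> [-1]
  satisfied 1 clause(s); 3 remain; assigned so far: [3, 4, 6]
unit clause [-5] forces x5=F; simplify:
  drop 5 from [2, 5] -> [2]
  satisfied 1 clause(s); 2 remain; assigned so far: [3, 4, 5, 6]
unit clause [2] forces x2=T; simplify:
  satisfied 1 clause(s); 1 remain; assigned so far: [2, 3, 4, 5, 6]
unit clause [-1] forces x1=F; simplify:
  satisfied 1 clause(s); 0 remain; assigned so far: [1, 2, 3, 4, 5, 6]

Answer: x1=F x2=T x3=F x4=T x5=F x6=F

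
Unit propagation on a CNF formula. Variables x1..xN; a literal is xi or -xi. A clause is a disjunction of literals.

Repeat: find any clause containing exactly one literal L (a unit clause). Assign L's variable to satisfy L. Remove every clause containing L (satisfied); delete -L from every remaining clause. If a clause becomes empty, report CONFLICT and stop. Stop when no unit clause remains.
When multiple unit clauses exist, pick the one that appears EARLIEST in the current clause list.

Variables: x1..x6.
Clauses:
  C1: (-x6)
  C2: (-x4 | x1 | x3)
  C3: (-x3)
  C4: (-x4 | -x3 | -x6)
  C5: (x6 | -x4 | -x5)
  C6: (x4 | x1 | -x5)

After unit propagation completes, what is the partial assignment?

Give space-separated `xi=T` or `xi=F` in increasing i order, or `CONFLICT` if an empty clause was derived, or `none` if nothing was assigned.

unit clause [-6] forces x6=F; simplify:
  drop 6 from [6, -4, -5] -> [-4, -5]
  satisfied 2 clause(s); 4 remain; assigned so far: [6]
unit clause [-3] forces x3=F; simplify:
  drop 3 from [-4, 1, 3] -> [-4, 1]
  satisfied 1 clause(s); 3 remain; assigned so far: [3, 6]

Answer: x3=F x6=F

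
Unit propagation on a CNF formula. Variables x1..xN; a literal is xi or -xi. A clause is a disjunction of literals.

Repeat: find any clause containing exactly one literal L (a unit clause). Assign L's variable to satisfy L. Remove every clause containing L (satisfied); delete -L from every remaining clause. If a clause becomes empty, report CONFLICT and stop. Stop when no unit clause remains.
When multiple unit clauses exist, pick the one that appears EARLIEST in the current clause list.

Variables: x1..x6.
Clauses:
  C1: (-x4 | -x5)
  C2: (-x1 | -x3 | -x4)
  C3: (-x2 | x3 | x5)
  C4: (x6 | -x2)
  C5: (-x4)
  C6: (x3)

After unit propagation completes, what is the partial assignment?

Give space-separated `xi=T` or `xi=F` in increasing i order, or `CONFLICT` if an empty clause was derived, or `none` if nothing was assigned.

Answer: x3=T x4=F

Derivation:
unit clause [-4] forces x4=F; simplify:
  satisfied 3 clause(s); 3 remain; assigned so far: [4]
unit clause [3] forces x3=T; simplify:
  satisfied 2 clause(s); 1 remain; assigned so far: [3, 4]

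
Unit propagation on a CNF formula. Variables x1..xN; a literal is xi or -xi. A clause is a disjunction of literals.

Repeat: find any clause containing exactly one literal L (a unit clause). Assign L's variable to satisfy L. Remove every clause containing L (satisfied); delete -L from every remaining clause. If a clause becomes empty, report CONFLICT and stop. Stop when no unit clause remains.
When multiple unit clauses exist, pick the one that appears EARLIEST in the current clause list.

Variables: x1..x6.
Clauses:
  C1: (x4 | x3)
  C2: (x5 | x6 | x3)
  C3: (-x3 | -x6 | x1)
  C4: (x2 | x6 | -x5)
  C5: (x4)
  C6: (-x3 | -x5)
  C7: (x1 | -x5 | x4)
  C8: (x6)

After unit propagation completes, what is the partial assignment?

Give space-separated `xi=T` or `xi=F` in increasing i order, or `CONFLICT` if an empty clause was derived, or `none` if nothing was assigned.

Answer: x4=T x6=T

Derivation:
unit clause [4] forces x4=T; simplify:
  satisfied 3 clause(s); 5 remain; assigned so far: [4]
unit clause [6] forces x6=T; simplify:
  drop -6 from [-3, -6, 1] -> [-3, 1]
  satisfied 3 clause(s); 2 remain; assigned so far: [4, 6]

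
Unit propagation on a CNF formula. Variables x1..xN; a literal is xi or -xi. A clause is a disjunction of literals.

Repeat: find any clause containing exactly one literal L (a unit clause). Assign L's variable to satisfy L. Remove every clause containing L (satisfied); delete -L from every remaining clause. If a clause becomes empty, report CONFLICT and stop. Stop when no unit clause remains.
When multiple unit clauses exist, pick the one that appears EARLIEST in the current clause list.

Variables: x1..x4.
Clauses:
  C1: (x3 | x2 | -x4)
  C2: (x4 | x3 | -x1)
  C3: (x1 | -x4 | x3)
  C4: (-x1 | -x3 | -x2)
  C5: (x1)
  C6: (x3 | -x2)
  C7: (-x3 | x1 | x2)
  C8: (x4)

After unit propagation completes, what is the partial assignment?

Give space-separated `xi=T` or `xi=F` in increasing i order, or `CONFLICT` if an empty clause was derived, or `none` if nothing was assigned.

Answer: x1=T x4=T

Derivation:
unit clause [1] forces x1=T; simplify:
  drop -1 from [4, 3, -1] -> [4, 3]
  drop -1 from [-1, -3, -2] -> [-3, -2]
  satisfied 3 clause(s); 5 remain; assigned so far: [1]
unit clause [4] forces x4=T; simplify:
  drop -4 from [3, 2, -4] -> [3, 2]
  satisfied 2 clause(s); 3 remain; assigned so far: [1, 4]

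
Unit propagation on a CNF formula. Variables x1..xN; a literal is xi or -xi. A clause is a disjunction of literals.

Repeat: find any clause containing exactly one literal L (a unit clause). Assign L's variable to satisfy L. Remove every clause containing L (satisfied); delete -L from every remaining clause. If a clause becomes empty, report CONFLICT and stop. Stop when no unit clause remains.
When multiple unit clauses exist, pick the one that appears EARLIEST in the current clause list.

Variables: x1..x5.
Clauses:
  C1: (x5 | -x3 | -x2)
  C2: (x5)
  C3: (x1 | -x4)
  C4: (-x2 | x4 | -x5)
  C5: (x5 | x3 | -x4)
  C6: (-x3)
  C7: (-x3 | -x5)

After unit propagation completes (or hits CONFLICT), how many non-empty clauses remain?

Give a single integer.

Answer: 2

Derivation:
unit clause [5] forces x5=T; simplify:
  drop -5 from [-2, 4, -5] -> [-2, 4]
  drop -5 from [-3, -5] -> [-3]
  satisfied 3 clause(s); 4 remain; assigned so far: [5]
unit clause [-3] forces x3=F; simplify:
  satisfied 2 clause(s); 2 remain; assigned so far: [3, 5]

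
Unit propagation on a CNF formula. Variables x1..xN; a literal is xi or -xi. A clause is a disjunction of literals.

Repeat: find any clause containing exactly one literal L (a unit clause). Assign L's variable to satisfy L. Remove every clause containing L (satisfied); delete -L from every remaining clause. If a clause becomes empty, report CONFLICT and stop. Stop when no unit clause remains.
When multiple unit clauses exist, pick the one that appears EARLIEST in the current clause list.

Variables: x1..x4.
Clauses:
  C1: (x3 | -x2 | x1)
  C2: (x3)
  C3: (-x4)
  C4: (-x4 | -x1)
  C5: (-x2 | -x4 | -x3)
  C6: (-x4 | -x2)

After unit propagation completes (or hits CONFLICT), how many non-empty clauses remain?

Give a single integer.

unit clause [3] forces x3=T; simplify:
  drop -3 from [-2, -4, -3] -> [-2, -4]
  satisfied 2 clause(s); 4 remain; assigned so far: [3]
unit clause [-4] forces x4=F; simplify:
  satisfied 4 clause(s); 0 remain; assigned so far: [3, 4]

Answer: 0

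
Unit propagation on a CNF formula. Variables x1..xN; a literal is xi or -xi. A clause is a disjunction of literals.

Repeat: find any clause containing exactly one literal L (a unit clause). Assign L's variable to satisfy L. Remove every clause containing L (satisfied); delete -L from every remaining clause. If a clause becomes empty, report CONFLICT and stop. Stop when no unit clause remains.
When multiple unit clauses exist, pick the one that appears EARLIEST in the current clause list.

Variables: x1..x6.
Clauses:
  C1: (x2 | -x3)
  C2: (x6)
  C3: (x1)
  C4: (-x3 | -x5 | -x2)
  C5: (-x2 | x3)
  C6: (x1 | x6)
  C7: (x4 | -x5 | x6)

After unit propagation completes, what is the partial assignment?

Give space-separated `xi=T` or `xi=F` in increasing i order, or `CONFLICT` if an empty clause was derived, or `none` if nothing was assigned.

Answer: x1=T x6=T

Derivation:
unit clause [6] forces x6=T; simplify:
  satisfied 3 clause(s); 4 remain; assigned so far: [6]
unit clause [1] forces x1=T; simplify:
  satisfied 1 clause(s); 3 remain; assigned so far: [1, 6]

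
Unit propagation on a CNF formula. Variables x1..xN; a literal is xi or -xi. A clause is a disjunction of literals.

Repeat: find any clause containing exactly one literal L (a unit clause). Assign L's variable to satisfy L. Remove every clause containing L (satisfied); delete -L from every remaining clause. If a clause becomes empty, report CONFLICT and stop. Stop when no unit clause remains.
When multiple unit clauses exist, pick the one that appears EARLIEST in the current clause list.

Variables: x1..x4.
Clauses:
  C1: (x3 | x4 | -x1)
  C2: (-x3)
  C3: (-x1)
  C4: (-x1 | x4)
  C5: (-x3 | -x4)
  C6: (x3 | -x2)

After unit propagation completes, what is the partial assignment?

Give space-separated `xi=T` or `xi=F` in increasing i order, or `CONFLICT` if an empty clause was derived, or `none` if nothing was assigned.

Answer: x1=F x2=F x3=F

Derivation:
unit clause [-3] forces x3=F; simplify:
  drop 3 from [3, 4, -1] -> [4, -1]
  drop 3 from [3, -2] -> [-2]
  satisfied 2 clause(s); 4 remain; assigned so far: [3]
unit clause [-1] forces x1=F; simplify:
  satisfied 3 clause(s); 1 remain; assigned so far: [1, 3]
unit clause [-2] forces x2=F; simplify:
  satisfied 1 clause(s); 0 remain; assigned so far: [1, 2, 3]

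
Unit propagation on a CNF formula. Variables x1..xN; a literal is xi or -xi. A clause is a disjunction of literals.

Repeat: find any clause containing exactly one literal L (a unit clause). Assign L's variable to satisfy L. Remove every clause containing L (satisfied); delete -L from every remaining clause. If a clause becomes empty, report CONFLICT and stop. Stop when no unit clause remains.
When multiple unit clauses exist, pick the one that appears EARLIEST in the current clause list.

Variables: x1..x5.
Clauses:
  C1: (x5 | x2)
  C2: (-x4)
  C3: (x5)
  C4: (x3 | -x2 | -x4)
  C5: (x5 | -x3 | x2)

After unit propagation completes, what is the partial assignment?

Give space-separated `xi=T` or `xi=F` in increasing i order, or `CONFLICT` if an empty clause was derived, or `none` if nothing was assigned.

Answer: x4=F x5=T

Derivation:
unit clause [-4] forces x4=F; simplify:
  satisfied 2 clause(s); 3 remain; assigned so far: [4]
unit clause [5] forces x5=T; simplify:
  satisfied 3 clause(s); 0 remain; assigned so far: [4, 5]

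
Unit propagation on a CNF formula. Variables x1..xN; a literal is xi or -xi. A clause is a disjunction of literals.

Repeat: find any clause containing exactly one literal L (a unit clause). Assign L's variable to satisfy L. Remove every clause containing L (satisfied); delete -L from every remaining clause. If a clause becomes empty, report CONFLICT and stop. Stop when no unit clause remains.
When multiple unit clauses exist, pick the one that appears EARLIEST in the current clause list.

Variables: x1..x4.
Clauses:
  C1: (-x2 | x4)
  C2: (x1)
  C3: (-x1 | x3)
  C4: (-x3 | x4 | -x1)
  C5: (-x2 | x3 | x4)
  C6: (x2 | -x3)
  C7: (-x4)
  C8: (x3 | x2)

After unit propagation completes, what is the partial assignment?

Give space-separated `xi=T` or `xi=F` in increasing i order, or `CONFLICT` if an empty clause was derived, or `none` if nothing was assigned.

unit clause [1] forces x1=T; simplify:
  drop -1 from [-1, 3] -> [3]
  drop -1 from [-3, 4, -1] -> [-3, 4]
  satisfied 1 clause(s); 7 remain; assigned so far: [1]
unit clause [3] forces x3=T; simplify:
  drop -3 from [-3, 4] -> [4]
  drop -3 from [2, -3] -> [2]
  satisfied 3 clause(s); 4 remain; assigned so far: [1, 3]
unit clause [4] forces x4=T; simplify:
  drop -4 from [-4] -> [] (empty!)
  satisfied 2 clause(s); 2 remain; assigned so far: [1, 3, 4]
CONFLICT (empty clause)

Answer: CONFLICT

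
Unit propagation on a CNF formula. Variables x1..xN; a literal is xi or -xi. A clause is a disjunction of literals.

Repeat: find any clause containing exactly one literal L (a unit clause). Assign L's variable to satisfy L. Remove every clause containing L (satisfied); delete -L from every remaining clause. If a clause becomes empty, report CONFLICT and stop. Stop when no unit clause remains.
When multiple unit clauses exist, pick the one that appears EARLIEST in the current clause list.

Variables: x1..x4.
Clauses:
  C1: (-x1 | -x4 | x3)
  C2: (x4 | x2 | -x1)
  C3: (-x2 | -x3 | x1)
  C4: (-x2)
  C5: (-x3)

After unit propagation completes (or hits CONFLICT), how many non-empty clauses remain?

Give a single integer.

Answer: 2

Derivation:
unit clause [-2] forces x2=F; simplify:
  drop 2 from [4, 2, -1] -> [4, -1]
  satisfied 2 clause(s); 3 remain; assigned so far: [2]
unit clause [-3] forces x3=F; simplify:
  drop 3 from [-1, -4, 3] -> [-1, -4]
  satisfied 1 clause(s); 2 remain; assigned so far: [2, 3]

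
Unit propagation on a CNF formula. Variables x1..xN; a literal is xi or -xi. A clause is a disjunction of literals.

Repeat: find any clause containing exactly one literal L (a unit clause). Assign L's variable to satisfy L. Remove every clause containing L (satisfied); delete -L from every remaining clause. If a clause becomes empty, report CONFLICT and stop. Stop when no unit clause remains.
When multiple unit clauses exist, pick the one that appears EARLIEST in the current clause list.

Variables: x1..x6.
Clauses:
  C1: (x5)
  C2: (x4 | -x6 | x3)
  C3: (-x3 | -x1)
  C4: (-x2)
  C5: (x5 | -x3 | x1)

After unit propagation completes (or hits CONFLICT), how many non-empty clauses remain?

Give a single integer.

unit clause [5] forces x5=T; simplify:
  satisfied 2 clause(s); 3 remain; assigned so far: [5]
unit clause [-2] forces x2=F; simplify:
  satisfied 1 clause(s); 2 remain; assigned so far: [2, 5]

Answer: 2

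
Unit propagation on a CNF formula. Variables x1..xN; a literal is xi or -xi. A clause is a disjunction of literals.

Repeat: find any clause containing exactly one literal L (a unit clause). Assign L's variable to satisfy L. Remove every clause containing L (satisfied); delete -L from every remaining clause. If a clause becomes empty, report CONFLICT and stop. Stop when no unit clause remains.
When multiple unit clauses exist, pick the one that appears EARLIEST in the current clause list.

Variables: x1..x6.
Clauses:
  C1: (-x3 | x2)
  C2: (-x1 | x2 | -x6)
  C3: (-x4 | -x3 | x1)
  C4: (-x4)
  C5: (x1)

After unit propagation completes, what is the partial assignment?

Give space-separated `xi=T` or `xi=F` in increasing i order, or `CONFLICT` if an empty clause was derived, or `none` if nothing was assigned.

unit clause [-4] forces x4=F; simplify:
  satisfied 2 clause(s); 3 remain; assigned so far: [4]
unit clause [1] forces x1=T; simplify:
  drop -1 from [-1, 2, -6] -> [2, -6]
  satisfied 1 clause(s); 2 remain; assigned so far: [1, 4]

Answer: x1=T x4=F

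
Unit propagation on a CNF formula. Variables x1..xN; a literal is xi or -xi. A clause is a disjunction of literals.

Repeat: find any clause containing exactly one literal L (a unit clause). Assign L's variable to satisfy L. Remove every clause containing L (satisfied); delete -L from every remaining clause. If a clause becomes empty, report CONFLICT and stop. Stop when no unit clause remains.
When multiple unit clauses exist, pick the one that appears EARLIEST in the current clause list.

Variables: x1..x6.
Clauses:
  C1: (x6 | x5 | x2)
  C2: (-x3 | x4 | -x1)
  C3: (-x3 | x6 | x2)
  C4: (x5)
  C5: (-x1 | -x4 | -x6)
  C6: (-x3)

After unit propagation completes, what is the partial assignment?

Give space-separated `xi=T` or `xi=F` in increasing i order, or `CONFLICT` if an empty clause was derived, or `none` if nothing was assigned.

Answer: x3=F x5=T

Derivation:
unit clause [5] forces x5=T; simplify:
  satisfied 2 clause(s); 4 remain; assigned so far: [5]
unit clause [-3] forces x3=F; simplify:
  satisfied 3 clause(s); 1 remain; assigned so far: [3, 5]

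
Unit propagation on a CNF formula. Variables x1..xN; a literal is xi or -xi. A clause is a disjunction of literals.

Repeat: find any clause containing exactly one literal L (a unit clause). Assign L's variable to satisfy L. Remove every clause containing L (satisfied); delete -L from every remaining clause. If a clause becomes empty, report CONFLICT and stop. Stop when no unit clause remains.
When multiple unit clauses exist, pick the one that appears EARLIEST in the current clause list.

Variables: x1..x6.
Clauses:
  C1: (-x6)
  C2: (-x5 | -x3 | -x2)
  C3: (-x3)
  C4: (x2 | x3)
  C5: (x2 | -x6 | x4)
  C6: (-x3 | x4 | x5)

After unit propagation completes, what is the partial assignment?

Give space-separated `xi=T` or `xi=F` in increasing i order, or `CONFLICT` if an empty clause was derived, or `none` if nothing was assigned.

Answer: x2=T x3=F x6=F

Derivation:
unit clause [-6] forces x6=F; simplify:
  satisfied 2 clause(s); 4 remain; assigned so far: [6]
unit clause [-3] forces x3=F; simplify:
  drop 3 from [2, 3] -> [2]
  satisfied 3 clause(s); 1 remain; assigned so far: [3, 6]
unit clause [2] forces x2=T; simplify:
  satisfied 1 clause(s); 0 remain; assigned so far: [2, 3, 6]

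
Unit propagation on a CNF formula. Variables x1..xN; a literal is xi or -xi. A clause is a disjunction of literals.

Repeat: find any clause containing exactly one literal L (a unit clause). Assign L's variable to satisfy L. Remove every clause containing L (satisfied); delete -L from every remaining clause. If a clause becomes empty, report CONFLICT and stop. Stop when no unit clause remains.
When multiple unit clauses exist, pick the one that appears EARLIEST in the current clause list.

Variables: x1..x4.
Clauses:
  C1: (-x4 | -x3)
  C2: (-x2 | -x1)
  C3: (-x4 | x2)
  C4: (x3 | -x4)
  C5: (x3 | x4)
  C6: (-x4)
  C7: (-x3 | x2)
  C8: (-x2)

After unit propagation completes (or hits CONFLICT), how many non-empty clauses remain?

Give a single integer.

unit clause [-4] forces x4=F; simplify:
  drop 4 from [3, 4] -> [3]
  satisfied 4 clause(s); 4 remain; assigned so far: [4]
unit clause [3] forces x3=T; simplify:
  drop -3 from [-3, 2] -> [2]
  satisfied 1 clause(s); 3 remain; assigned so far: [3, 4]
unit clause [2] forces x2=T; simplify:
  drop -2 from [-2, -1] -> [-1]
  drop -2 from [-2] -> [] (empty!)
  satisfied 1 clause(s); 2 remain; assigned so far: [2, 3, 4]
CONFLICT (empty clause)

Answer: 1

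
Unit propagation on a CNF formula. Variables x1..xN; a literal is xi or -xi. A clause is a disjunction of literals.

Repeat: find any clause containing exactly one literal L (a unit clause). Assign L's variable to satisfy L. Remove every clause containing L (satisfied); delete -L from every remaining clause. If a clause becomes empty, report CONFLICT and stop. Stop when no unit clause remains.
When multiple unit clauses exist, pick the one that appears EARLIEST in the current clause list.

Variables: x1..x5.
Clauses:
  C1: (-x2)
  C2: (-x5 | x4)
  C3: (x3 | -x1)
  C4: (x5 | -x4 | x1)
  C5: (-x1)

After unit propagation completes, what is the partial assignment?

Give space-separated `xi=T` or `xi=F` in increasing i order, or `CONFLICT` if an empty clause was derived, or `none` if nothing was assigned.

Answer: x1=F x2=F

Derivation:
unit clause [-2] forces x2=F; simplify:
  satisfied 1 clause(s); 4 remain; assigned so far: [2]
unit clause [-1] forces x1=F; simplify:
  drop 1 from [5, -4, 1] -> [5, -4]
  satisfied 2 clause(s); 2 remain; assigned so far: [1, 2]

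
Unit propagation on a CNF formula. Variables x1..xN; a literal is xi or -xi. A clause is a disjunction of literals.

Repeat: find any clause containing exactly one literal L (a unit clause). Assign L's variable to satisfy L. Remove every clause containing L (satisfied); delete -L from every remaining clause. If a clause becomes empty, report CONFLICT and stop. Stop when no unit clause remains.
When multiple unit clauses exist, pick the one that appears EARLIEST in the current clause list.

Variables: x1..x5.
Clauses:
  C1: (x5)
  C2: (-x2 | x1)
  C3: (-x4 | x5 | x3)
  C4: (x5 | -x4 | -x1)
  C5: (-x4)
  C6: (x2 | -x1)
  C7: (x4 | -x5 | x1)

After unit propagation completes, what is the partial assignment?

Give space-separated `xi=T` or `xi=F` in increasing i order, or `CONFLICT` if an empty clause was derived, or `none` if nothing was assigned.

unit clause [5] forces x5=T; simplify:
  drop -5 from [4, -5, 1] -> [4, 1]
  satisfied 3 clause(s); 4 remain; assigned so far: [5]
unit clause [-4] forces x4=F; simplify:
  drop 4 from [4, 1] -> [1]
  satisfied 1 clause(s); 3 remain; assigned so far: [4, 5]
unit clause [1] forces x1=T; simplify:
  drop -1 from [2, -1] -> [2]
  satisfied 2 clause(s); 1 remain; assigned so far: [1, 4, 5]
unit clause [2] forces x2=T; simplify:
  satisfied 1 clause(s); 0 remain; assigned so far: [1, 2, 4, 5]

Answer: x1=T x2=T x4=F x5=T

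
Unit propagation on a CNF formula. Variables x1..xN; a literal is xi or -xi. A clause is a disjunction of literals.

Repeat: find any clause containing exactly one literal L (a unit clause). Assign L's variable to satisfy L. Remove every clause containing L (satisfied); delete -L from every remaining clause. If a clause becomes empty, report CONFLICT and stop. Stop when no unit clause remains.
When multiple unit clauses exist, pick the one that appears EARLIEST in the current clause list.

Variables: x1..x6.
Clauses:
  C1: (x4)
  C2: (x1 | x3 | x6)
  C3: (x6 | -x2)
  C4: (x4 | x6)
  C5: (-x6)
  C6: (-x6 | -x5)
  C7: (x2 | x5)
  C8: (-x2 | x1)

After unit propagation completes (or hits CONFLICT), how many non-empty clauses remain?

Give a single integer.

unit clause [4] forces x4=T; simplify:
  satisfied 2 clause(s); 6 remain; assigned so far: [4]
unit clause [-6] forces x6=F; simplify:
  drop 6 from [1, 3, 6] -> [1, 3]
  drop 6 from [6, -2] -> [-2]
  satisfied 2 clause(s); 4 remain; assigned so far: [4, 6]
unit clause [-2] forces x2=F; simplify:
  drop 2 from [2, 5] -> [5]
  satisfied 2 clause(s); 2 remain; assigned so far: [2, 4, 6]
unit clause [5] forces x5=T; simplify:
  satisfied 1 clause(s); 1 remain; assigned so far: [2, 4, 5, 6]

Answer: 1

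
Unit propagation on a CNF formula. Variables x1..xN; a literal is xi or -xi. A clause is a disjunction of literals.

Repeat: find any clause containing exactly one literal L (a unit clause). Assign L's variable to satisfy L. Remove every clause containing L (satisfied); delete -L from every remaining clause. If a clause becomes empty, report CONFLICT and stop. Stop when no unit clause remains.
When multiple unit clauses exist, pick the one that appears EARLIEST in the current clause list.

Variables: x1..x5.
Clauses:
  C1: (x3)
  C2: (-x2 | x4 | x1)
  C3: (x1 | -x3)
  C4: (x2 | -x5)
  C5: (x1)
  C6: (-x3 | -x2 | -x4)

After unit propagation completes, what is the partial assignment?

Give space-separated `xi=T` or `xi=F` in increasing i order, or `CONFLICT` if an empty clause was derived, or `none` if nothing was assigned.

Answer: x1=T x3=T

Derivation:
unit clause [3] forces x3=T; simplify:
  drop -3 from [1, -3] -> [1]
  drop -3 from [-3, -2, -4] -> [-2, -4]
  satisfied 1 clause(s); 5 remain; assigned so far: [3]
unit clause [1] forces x1=T; simplify:
  satisfied 3 clause(s); 2 remain; assigned so far: [1, 3]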